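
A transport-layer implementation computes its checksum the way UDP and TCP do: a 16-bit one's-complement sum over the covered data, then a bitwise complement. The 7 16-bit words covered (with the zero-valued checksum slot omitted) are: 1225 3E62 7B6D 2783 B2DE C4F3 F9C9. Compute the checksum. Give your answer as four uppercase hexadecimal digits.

One's-complement addition (fold any carry out of bit 15 back into bit 0):
  0x1225 + 0x3E62 = 0x05087
  0x5087 + 0x7B6D = 0x0CBF4
  0xCBF4 + 0x2783 = 0x0F377
  0xF377 + 0xB2DE = 0x1A655 → wrap carry → 0xA656
  0xA656 + 0xC4F3 = 0x16B49 → wrap carry → 0x6B4A
  0x6B4A + 0xF9C9 = 0x16513 → wrap carry → 0x6514
One's-complement sum = 0x6514.
Checksum = ~0x6514 & 0xFFFF = 0x9AEB.

9AEB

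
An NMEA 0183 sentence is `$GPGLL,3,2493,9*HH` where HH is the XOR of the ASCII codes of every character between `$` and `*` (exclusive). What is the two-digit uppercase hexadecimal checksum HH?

7A

XOR the ASCII codes of the payload characters:
  'G' = 0x47 → acc = 0x47
  'P' = 0x50 → acc = 0x17
  'G' = 0x47 → acc = 0x50
  'L' = 0x4C → acc = 0x1C
  'L' = 0x4C → acc = 0x50
  ',' = 0x2C → acc = 0x7C
  '3' = 0x33 → acc = 0x4F
  ',' = 0x2C → acc = 0x63
  '2' = 0x32 → acc = 0x51
  '4' = 0x34 → acc = 0x65
  '9' = 0x39 → acc = 0x5C
  '3' = 0x33 → acc = 0x6F
  ',' = 0x2C → acc = 0x43
  '9' = 0x39 → acc = 0x7A
Checksum = 0x7A.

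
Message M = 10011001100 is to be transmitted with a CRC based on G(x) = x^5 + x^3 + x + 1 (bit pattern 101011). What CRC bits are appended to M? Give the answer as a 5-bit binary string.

11111

Append 5 zeros: 1001100110000000. Divide by 101011 (XOR where the leading bit is 1):
  pos 0: 100110 XOR 101011 = 001101
  pos 2: 110101 XOR 101011 = 011110
  pos 3: 111101 XOR 101011 = 010110
  pos 4: 101100 XOR 101011 = 000111
  pos 7: 111000 XOR 101011 = 010011
  pos 8: 100110 XOR 101011 = 001101
  pos 10: 110100 XOR 101011 = 011111
Remainder (last 5 bits) = 11111. This is the CRC / FCS.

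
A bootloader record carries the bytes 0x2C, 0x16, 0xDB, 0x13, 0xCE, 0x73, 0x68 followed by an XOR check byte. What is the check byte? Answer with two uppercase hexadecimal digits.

27

XOR the bytes together:
  start with 0x2C
  0x2C ⊕ 0x16 = 0x3A
  0x3A ⊕ 0xDB = 0xE1
  0xE1 ⊕ 0x13 = 0xF2
  0xF2 ⊕ 0xCE = 0x3C
  0x3C ⊕ 0x73 = 0x4F
  0x4F ⊕ 0x68 = 0x27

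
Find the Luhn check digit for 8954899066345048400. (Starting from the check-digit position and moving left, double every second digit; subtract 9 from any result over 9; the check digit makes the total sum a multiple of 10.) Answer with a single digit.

0

Partial digits right→left: 0 0 4 8 4 0 5 4 3 6 6 0 9 9 8 4 5 9 8
Double every second digit counting from the check-digit position (so the 1st, 3rd, 5th, ... of the partial from the right).
  doubled (with −9 where >9): 0 8 8 1 6 3 9 7 1 7 → sum 50
  kept as-is: 0 8 0 4 6 0 9 4 9 → sum 40
Total = 50 + 40 = 90.
Check digit = (10 − (90 mod 10)) mod 10 = 0.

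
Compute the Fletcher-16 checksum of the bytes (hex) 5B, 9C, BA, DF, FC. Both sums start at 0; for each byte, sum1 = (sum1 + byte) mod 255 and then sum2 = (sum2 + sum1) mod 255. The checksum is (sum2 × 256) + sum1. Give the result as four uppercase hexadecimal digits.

288F

Running sums (mod 255):
  after byte 0 (5B): sum1=91, sum2=91
  after byte 1 (9C): sum1=247, sum2=83
  after byte 2 (BA): sum1=178, sum2=6
  after byte 3 (DF): sum1=146, sum2=152
  after byte 4 (FC): sum1=143, sum2=40
Checksum = sum2·256 + sum1 = 40·256 + 143 = 10383 = 0x288F.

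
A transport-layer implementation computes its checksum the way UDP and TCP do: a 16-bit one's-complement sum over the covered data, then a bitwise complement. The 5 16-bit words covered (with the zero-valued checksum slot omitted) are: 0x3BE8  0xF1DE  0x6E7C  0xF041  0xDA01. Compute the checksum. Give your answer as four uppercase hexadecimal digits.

9978

One's-complement addition (fold any carry out of bit 15 back into bit 0):
  0x3BE8 + 0xF1DE = 0x12DC6 → wrap carry → 0x2DC7
  0x2DC7 + 0x6E7C = 0x09C43
  0x9C43 + 0xF041 = 0x18C84 → wrap carry → 0x8C85
  0x8C85 + 0xDA01 = 0x16686 → wrap carry → 0x6687
One's-complement sum = 0x6687.
Checksum = ~0x6687 & 0xFFFF = 0x9978.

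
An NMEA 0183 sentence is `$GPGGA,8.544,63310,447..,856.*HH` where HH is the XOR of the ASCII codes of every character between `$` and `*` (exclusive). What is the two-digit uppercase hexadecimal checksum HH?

60

XOR the ASCII codes of the payload characters:
  'G' = 0x47 → acc = 0x47
  'P' = 0x50 → acc = 0x17
  'G' = 0x47 → acc = 0x50
  'G' = 0x47 → acc = 0x17
  'A' = 0x41 → acc = 0x56
  ',' = 0x2C → acc = 0x7A
  '8' = 0x38 → acc = 0x42
  '.' = 0x2E → acc = 0x6C
  '5' = 0x35 → acc = 0x59
  '4' = 0x34 → acc = 0x6D
  '4' = 0x34 → acc = 0x59
  ',' = 0x2C → acc = 0x75
  '6' = 0x36 → acc = 0x43
  '3' = 0x33 → acc = 0x70
  '3' = 0x33 → acc = 0x43
  '1' = 0x31 → acc = 0x72
  '0' = 0x30 → acc = 0x42
  ',' = 0x2C → acc = 0x6E
  '4' = 0x34 → acc = 0x5A
  '4' = 0x34 → acc = 0x6E
  '7' = 0x37 → acc = 0x59
  '.' = 0x2E → acc = 0x77
  '.' = 0x2E → acc = 0x59
  ',' = 0x2C → acc = 0x75
  '8' = 0x38 → acc = 0x4D
  '5' = 0x35 → acc = 0x78
  '6' = 0x36 → acc = 0x4E
  '.' = 0x2E → acc = 0x60
Checksum = 0x60.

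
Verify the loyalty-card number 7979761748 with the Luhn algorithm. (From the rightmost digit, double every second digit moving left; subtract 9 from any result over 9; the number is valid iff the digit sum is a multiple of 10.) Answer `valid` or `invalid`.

From the right, keep odd positions and double even positions (subtract 9 from any doubled value over 9):
  doubled (positions 2,4,...): 8 2 5 5 5 → sum 25
  kept (positions 1,3,...): 8 7 6 9 9 → sum 39
Total = 64.
64 mod 10 = 4, so the number is invalid.

invalid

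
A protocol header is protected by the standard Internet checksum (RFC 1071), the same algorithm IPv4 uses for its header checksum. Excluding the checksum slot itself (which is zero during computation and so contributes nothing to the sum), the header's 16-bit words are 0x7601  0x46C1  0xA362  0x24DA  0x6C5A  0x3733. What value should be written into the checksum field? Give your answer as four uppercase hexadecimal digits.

D772

One's-complement addition (fold any carry out of bit 15 back into bit 0):
  0x7601 + 0x46C1 = 0x0BCC2
  0xBCC2 + 0xA362 = 0x16024 → wrap carry → 0x6025
  0x6025 + 0x24DA = 0x084FF
  0x84FF + 0x6C5A = 0x0F159
  0xF159 + 0x3733 = 0x1288C → wrap carry → 0x288D
One's-complement sum = 0x288D.
Checksum = ~0x288D & 0xFFFF = 0xD772.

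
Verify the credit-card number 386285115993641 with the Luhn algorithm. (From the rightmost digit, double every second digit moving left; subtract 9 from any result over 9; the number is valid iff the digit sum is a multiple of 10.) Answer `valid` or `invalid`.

invalid

From the right, keep odd positions and double even positions (subtract 9 from any doubled value over 9):
  doubled (positions 2,4,...): 8 6 9 2 1 4 7 → sum 37
  kept (positions 1,3,...): 1 6 9 5 1 8 6 3 → sum 39
Total = 76.
76 mod 10 = 6, so the number is invalid.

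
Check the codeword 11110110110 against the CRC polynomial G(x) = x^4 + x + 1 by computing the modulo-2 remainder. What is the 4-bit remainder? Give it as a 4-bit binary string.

Modulo-2 division of 11110110110 by 10011:
  pos 0: 11110 XOR 10011 = 01101
  pos 1: 11011 XOR 10011 = 01000
  pos 2: 10001 XOR 10011 = 00010
  pos 5: 10011 XOR 10011 = 00000
Remainder = 0000 (zero — the frame passes the CRC check).

0000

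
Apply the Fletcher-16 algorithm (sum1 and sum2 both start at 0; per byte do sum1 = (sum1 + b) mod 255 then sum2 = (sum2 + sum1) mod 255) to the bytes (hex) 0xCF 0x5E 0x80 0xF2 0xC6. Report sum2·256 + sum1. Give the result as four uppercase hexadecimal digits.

B668

Running sums (mod 255):
  after byte 0 (0xCF): sum1=207, sum2=207
  after byte 1 (0x5E): sum1=46, sum2=253
  after byte 2 (0x80): sum1=174, sum2=172
  after byte 3 (0xF2): sum1=161, sum2=78
  after byte 4 (0xC6): sum1=104, sum2=182
Checksum = sum2·256 + sum1 = 182·256 + 104 = 46696 = 0xB668.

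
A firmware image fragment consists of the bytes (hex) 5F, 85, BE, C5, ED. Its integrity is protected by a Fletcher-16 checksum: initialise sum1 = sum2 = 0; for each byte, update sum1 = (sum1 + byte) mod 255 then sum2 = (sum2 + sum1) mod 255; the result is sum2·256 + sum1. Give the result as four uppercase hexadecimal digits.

Running sums (mod 255):
  after byte 0 (5F): sum1=95, sum2=95
  after byte 1 (85): sum1=228, sum2=68
  after byte 2 (BE): sum1=163, sum2=231
  after byte 3 (C5): sum1=105, sum2=81
  after byte 4 (ED): sum1=87, sum2=168
Checksum = sum2·256 + sum1 = 168·256 + 87 = 43095 = 0xA857.

A857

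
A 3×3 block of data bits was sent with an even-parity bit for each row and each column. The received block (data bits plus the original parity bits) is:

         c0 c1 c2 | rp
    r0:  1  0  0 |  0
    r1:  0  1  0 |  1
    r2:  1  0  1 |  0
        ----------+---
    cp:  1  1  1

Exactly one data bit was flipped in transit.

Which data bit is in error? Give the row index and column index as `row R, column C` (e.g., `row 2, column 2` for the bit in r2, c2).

Recompute each row's even parity and compare to rp:
  r0: data parity 1, sent rp 0 → mismatch
  r1: data parity 1, sent rp 1 → ok
  r2: data parity 0, sent rp 0 → ok
Recompute each column's even parity and compare to cp:
  c0: data parity 0, sent cp 1 → mismatch
  c1: data parity 1, sent cp 1 → ok
  c2: data parity 1, sent cp 1 → ok
Exactly one row (r0) and one column (c0) fail → the flipped bit is at their intersection.

row 0, column 0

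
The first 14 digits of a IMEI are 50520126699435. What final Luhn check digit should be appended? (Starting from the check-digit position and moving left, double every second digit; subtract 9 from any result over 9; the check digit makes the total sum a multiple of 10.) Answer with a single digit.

Partial digits right→left: 5 3 4 9 9 6 6 2 1 0 2 5 0 5
Double every second digit counting from the check-digit position (so the 1st, 3rd, 5th, ... of the partial from the right).
  doubled (with −9 where >9): 1 8 9 3 2 4 0 → sum 27
  kept as-is: 3 9 6 2 0 5 5 → sum 30
Total = 27 + 30 = 57.
Check digit = (10 − (57 mod 10)) mod 10 = 3.

3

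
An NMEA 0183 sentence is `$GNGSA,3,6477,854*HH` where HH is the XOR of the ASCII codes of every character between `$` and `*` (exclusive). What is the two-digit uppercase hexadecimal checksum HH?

XOR the ASCII codes of the payload characters:
  'G' = 0x47 → acc = 0x47
  'N' = 0x4E → acc = 0x09
  'G' = 0x47 → acc = 0x4E
  'S' = 0x53 → acc = 0x1D
  'A' = 0x41 → acc = 0x5C
  ',' = 0x2C → acc = 0x70
  '3' = 0x33 → acc = 0x43
  ',' = 0x2C → acc = 0x6F
  '6' = 0x36 → acc = 0x59
  '4' = 0x34 → acc = 0x6D
  '7' = 0x37 → acc = 0x5A
  '7' = 0x37 → acc = 0x6D
  ',' = 0x2C → acc = 0x41
  '8' = 0x38 → acc = 0x79
  '5' = 0x35 → acc = 0x4C
  '4' = 0x34 → acc = 0x78
Checksum = 0x78.

78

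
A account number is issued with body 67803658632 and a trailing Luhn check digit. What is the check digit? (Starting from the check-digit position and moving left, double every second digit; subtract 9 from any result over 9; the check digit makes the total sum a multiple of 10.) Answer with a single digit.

2

Partial digits right→left: 2 3 6 8 5 6 3 0 8 7 6
Double every second digit counting from the check-digit position (so the 1st, 3rd, 5th, ... of the partial from the right).
  doubled (with −9 where >9): 4 3 1 6 7 3 → sum 24
  kept as-is: 3 8 6 0 7 → sum 24
Total = 24 + 24 = 48.
Check digit = (10 − (48 mod 10)) mod 10 = 2.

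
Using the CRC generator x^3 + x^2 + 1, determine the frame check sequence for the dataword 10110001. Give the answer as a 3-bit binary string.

011

Append 3 zeros: 10110001000. Divide by 1101 (XOR where the leading bit is 1):
  pos 0: 1011 XOR 1101 = 0110
  pos 1: 1100 XOR 1101 = 0001
  pos 4: 1001 XOR 1101 = 0100
  pos 5: 1000 XOR 1101 = 0101
  pos 6: 1010 XOR 1101 = 0111
  pos 7: 1110 XOR 1101 = 0011
Remainder (last 3 bits) = 011. This is the CRC / FCS.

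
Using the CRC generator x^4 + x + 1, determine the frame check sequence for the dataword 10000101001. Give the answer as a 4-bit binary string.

Append 4 zeros: 100001010010000. Divide by 10011 (XOR where the leading bit is 1):
  pos 0: 10000 XOR 10011 = 00011
  pos 3: 11101 XOR 10011 = 01110
  pos 4: 11100 XOR 10011 = 01111
  pos 5: 11110 XOR 10011 = 01101
  pos 6: 11011 XOR 10011 = 01000
  pos 7: 10000 XOR 10011 = 00011
  pos 10: 11000 XOR 10011 = 01011
Remainder (last 4 bits) = 1011. This is the CRC / FCS.

1011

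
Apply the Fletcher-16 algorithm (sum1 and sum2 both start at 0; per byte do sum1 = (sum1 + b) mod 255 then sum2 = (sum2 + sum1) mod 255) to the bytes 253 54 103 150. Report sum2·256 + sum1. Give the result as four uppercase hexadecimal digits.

Running sums (mod 255):
  after byte 0 (253): sum1=253, sum2=253
  after byte 1 (54): sum1=52, sum2=50
  after byte 2 (103): sum1=155, sum2=205
  after byte 3 (150): sum1=50, sum2=0
Checksum = sum2·256 + sum1 = 0·256 + 50 = 50 = 0x0032.

0032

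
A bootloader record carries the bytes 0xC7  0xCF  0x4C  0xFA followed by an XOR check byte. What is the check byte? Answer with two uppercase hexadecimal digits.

XOR the bytes together:
  start with 0xC7
  0xC7 ⊕ 0xCF = 0x08
  0x08 ⊕ 0x4C = 0x44
  0x44 ⊕ 0xFA = 0xBE

BE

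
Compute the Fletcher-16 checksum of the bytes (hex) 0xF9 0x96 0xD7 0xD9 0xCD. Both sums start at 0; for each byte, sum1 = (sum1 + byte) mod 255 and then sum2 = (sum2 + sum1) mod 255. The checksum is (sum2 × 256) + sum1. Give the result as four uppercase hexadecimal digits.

Running sums (mod 255):
  after byte 0 (0xF9): sum1=249, sum2=249
  after byte 1 (0x96): sum1=144, sum2=138
  after byte 2 (0xD7): sum1=104, sum2=242
  after byte 3 (0xD9): sum1=66, sum2=53
  after byte 4 (0xCD): sum1=16, sum2=69
Checksum = sum2·256 + sum1 = 69·256 + 16 = 17680 = 0x4510.

4510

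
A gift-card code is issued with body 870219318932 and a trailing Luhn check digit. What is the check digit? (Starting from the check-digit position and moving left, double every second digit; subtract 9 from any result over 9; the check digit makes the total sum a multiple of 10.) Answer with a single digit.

4

Partial digits right→left: 2 3 9 8 1 3 9 1 2 0 7 8
Double every second digit counting from the check-digit position (so the 1st, 3rd, 5th, ... of the partial from the right).
  doubled (with −9 where >9): 4 9 2 9 4 5 → sum 33
  kept as-is: 3 8 3 1 0 8 → sum 23
Total = 33 + 23 = 56.
Check digit = (10 − (56 mod 10)) mod 10 = 4.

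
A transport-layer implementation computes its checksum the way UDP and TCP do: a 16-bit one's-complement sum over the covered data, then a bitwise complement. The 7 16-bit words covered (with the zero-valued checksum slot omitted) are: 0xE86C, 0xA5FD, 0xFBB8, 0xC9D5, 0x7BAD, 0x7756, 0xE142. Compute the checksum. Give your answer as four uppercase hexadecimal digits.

D7BF

One's-complement addition (fold any carry out of bit 15 back into bit 0):
  0xE86C + 0xA5FD = 0x18E69 → wrap carry → 0x8E6A
  0x8E6A + 0xFBB8 = 0x18A22 → wrap carry → 0x8A23
  0x8A23 + 0xC9D5 = 0x153F8 → wrap carry → 0x53F9
  0x53F9 + 0x7BAD = 0x0CFA6
  0xCFA6 + 0x7756 = 0x146FC → wrap carry → 0x46FD
  0x46FD + 0xE142 = 0x1283F → wrap carry → 0x2840
One's-complement sum = 0x2840.
Checksum = ~0x2840 & 0xFFFF = 0xD7BF.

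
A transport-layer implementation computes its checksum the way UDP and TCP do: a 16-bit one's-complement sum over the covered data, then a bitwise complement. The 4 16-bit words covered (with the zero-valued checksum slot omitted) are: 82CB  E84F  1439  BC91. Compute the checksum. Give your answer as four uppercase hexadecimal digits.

One's-complement addition (fold any carry out of bit 15 back into bit 0):
  0x82CB + 0xE84F = 0x16B1A → wrap carry → 0x6B1B
  0x6B1B + 0x1439 = 0x07F54
  0x7F54 + 0xBC91 = 0x13BE5 → wrap carry → 0x3BE6
One's-complement sum = 0x3BE6.
Checksum = ~0x3BE6 & 0xFFFF = 0xC419.

C419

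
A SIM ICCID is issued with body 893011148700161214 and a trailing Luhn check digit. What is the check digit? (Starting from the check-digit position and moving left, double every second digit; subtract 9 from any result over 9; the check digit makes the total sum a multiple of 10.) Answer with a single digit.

7

Partial digits right→left: 4 1 2 1 6 1 0 0 7 8 4 1 1 1 0 3 9 8
Double every second digit counting from the check-digit position (so the 1st, 3rd, 5th, ... of the partial from the right).
  doubled (with −9 where >9): 8 4 3 0 5 8 2 0 9 → sum 39
  kept as-is: 1 1 1 0 8 1 1 3 8 → sum 24
Total = 39 + 24 = 63.
Check digit = (10 − (63 mod 10)) mod 10 = 7.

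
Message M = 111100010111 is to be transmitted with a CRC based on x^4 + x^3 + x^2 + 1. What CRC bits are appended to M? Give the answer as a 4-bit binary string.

Append 4 zeros: 1111000101110000. Divide by 11101 (XOR where the leading bit is 1):
  pos 0: 11110 XOR 11101 = 00011
  pos 3: 11001 XOR 11101 = 00100
  pos 5: 10001 XOR 11101 = 01100
  pos 6: 11001 XOR 11101 = 00100
  pos 8: 10010 XOR 11101 = 01111
  pos 9: 11110 XOR 11101 = 00011
Remainder (last 4 bits) = 1100. This is the CRC / FCS.

1100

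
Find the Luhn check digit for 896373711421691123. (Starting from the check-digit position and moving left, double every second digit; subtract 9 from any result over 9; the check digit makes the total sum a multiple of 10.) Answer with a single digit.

Partial digits right→left: 3 2 1 1 9 6 1 2 4 1 1 7 3 7 3 6 9 8
Double every second digit counting from the check-digit position (so the 1st, 3rd, 5th, ... of the partial from the right).
  doubled (with −9 where >9): 6 2 9 2 8 2 6 6 9 → sum 50
  kept as-is: 2 1 6 2 1 7 7 6 8 → sum 40
Total = 50 + 40 = 90.
Check digit = (10 − (90 mod 10)) mod 10 = 0.

0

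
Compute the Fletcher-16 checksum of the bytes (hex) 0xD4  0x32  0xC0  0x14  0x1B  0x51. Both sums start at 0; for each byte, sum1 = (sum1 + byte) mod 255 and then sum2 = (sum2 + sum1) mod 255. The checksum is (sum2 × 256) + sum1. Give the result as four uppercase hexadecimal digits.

BE48

Running sums (mod 255):
  after byte 0 (0xD4): sum1=212, sum2=212
  after byte 1 (0x32): sum1=7, sum2=219
  after byte 2 (0xC0): sum1=199, sum2=163
  after byte 3 (0x14): sum1=219, sum2=127
  after byte 4 (0x1B): sum1=246, sum2=118
  after byte 5 (0x51): sum1=72, sum2=190
Checksum = sum2·256 + sum1 = 190·256 + 72 = 48712 = 0xBE48.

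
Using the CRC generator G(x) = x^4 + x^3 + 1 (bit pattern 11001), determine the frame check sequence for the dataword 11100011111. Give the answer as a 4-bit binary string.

Append 4 zeros: 111000111110000. Divide by 11001 (XOR where the leading bit is 1):
  pos 0: 11100 XOR 11001 = 00101
  pos 2: 10101 XOR 11001 = 01100
  pos 3: 11001 XOR 11001 = 00000
  pos 8: 11100 XOR 11001 = 00101
  pos 10: 10100 XOR 11001 = 01101
Remainder (last 4 bits) = 1101. This is the CRC / FCS.

1101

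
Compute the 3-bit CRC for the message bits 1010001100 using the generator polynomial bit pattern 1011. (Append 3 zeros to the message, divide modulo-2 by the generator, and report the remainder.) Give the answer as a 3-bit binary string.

Append 3 zeros: 1010001100000. Divide by 1011 (XOR where the leading bit is 1):
  pos 0: 1010 XOR 1011 = 0001
  pos 3: 1001 XOR 1011 = 0010
  pos 5: 1010 XOR 1011 = 0001
  pos 8: 1000 XOR 1011 = 0011
Remainder (last 3 bits) = 110. This is the CRC / FCS.

110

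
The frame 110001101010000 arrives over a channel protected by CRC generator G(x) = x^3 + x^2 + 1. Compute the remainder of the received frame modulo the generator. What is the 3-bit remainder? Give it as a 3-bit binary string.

Modulo-2 division of 110001101010000 by 1101:
  pos 0: 1100 XOR 1101 = 0001
  pos 3: 1011 XOR 1101 = 0110
  pos 4: 1100 XOR 1101 = 0001
  pos 7: 1101 XOR 1101 = 0000
Remainder = 000 (zero — the frame passes the CRC check).

000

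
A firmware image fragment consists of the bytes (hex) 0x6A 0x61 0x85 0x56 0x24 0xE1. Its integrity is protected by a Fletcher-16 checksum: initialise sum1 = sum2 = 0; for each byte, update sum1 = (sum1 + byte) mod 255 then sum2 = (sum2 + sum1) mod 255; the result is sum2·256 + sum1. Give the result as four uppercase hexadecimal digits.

A8AD

Running sums (mod 255):
  after byte 0 (0x6A): sum1=106, sum2=106
  after byte 1 (0x61): sum1=203, sum2=54
  after byte 2 (0x85): sum1=81, sum2=135
  after byte 3 (0x56): sum1=167, sum2=47
  after byte 4 (0x24): sum1=203, sum2=250
  after byte 5 (0xE1): sum1=173, sum2=168
Checksum = sum2·256 + sum1 = 168·256 + 173 = 43181 = 0xA8AD.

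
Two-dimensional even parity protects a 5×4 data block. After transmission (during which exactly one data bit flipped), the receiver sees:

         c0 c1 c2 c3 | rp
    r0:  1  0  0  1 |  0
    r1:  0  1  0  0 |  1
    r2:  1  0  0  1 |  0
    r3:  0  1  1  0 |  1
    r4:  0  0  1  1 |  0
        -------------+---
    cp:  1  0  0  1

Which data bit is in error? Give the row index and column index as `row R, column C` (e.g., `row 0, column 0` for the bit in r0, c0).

row 3, column 0

Recompute each row's even parity and compare to rp:
  r0: data parity 0, sent rp 0 → ok
  r1: data parity 1, sent rp 1 → ok
  r2: data parity 0, sent rp 0 → ok
  r3: data parity 0, sent rp 1 → mismatch
  r4: data parity 0, sent rp 0 → ok
Recompute each column's even parity and compare to cp:
  c0: data parity 0, sent cp 1 → mismatch
  c1: data parity 0, sent cp 0 → ok
  c2: data parity 0, sent cp 0 → ok
  c3: data parity 1, sent cp 1 → ok
Exactly one row (r3) and one column (c0) fail → the flipped bit is at their intersection.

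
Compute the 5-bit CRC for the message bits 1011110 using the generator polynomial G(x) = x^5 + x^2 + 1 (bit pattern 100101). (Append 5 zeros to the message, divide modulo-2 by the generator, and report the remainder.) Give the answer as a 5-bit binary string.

Append 5 zeros: 101111000000. Divide by 100101 (XOR where the leading bit is 1):
  pos 0: 101111 XOR 100101 = 001010
  pos 2: 101000 XOR 100101 = 001101
  pos 4: 110100 XOR 100101 = 010001
  pos 5: 100010 XOR 100101 = 000111
Remainder (last 5 bits) = 01110. This is the CRC / FCS.

01110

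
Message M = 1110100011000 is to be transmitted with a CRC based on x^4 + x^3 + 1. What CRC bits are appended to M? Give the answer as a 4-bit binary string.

Append 4 zeros: 11101000110000000. Divide by 11001 (XOR where the leading bit is 1):
  pos 0: 11101 XOR 11001 = 00100
  pos 2: 10000 XOR 11001 = 01001
  pos 3: 10010 XOR 11001 = 01011
  pos 4: 10111 XOR 11001 = 01110
  pos 5: 11101 XOR 11001 = 00100
  pos 7: 10000 XOR 11001 = 01001
  pos 8: 10010 XOR 11001 = 01011
  pos 9: 10110 XOR 11001 = 01111
  pos 10: 11110 XOR 11001 = 00111
  pos 12: 11100 XOR 11001 = 00101
Remainder (last 4 bits) = 0101. This is the CRC / FCS.

0101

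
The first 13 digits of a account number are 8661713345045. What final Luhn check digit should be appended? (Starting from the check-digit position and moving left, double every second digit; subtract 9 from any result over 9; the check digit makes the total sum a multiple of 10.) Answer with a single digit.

0

Partial digits right→left: 5 4 0 5 4 3 3 1 7 1 6 6 8
Double every second digit counting from the check-digit position (so the 1st, 3rd, 5th, ... of the partial from the right).
  doubled (with −9 where >9): 1 0 8 6 5 3 7 → sum 30
  kept as-is: 4 5 3 1 1 6 → sum 20
Total = 30 + 20 = 50.
Check digit = (10 − (50 mod 10)) mod 10 = 0.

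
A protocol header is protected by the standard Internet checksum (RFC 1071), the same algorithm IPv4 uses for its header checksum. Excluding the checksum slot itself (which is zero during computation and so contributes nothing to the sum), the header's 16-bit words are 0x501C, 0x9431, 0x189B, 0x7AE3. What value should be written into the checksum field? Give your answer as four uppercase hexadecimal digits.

One's-complement addition (fold any carry out of bit 15 back into bit 0):
  0x501C + 0x9431 = 0x0E44D
  0xE44D + 0x189B = 0x0FCE8
  0xFCE8 + 0x7AE3 = 0x177CB → wrap carry → 0x77CC
One's-complement sum = 0x77CC.
Checksum = ~0x77CC & 0xFFFF = 0x8833.

8833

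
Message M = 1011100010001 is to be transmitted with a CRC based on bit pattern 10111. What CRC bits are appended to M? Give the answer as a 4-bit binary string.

0101

Append 4 zeros: 10111000100010000. Divide by 10111 (XOR where the leading bit is 1):
  pos 0: 10111 XOR 10111 = 00000
  pos 8: 10001 XOR 10111 = 00110
  pos 10: 11000 XOR 10111 = 01111
  pos 11: 11110 XOR 10111 = 01001
  pos 12: 10010 XOR 10111 = 00101
Remainder (last 4 bits) = 0101. This is the CRC / FCS.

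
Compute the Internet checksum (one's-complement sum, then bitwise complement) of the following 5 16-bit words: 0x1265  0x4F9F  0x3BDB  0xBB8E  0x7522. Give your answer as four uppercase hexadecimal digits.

One's-complement addition (fold any carry out of bit 15 back into bit 0):
  0x1265 + 0x4F9F = 0x06204
  0x6204 + 0x3BDB = 0x09DDF
  0x9DDF + 0xBB8E = 0x1596D → wrap carry → 0x596E
  0x596E + 0x7522 = 0x0CE90
One's-complement sum = 0xCE90.
Checksum = ~0xCE90 & 0xFFFF = 0x316F.

316F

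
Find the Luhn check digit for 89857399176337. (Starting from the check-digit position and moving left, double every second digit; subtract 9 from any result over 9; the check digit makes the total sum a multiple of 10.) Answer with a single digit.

7

Partial digits right→left: 7 3 3 6 7 1 9 9 3 7 5 8 9 8
Double every second digit counting from the check-digit position (so the 1st, 3rd, 5th, ... of the partial from the right).
  doubled (with −9 where >9): 5 6 5 9 6 1 9 → sum 41
  kept as-is: 3 6 1 9 7 8 8 → sum 42
Total = 41 + 42 = 83.
Check digit = (10 − (83 mod 10)) mod 10 = 7.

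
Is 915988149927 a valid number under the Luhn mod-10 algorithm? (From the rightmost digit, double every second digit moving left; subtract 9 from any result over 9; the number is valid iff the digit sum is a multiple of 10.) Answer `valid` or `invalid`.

valid

From the right, keep odd positions and double even positions (subtract 9 from any doubled value over 9):
  doubled (positions 2,4,...): 4 9 2 7 1 9 → sum 32
  kept (positions 1,3,...): 7 9 4 8 9 1 → sum 38
Total = 70.
70 mod 10 = 0, so the number is valid.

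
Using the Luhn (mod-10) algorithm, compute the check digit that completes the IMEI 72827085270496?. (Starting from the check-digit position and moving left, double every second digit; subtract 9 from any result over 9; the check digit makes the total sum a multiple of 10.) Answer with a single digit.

4

Partial digits right→left: 6 9 4 0 7 2 5 8 0 7 2 8 2 7
Double every second digit counting from the check-digit position (so the 1st, 3rd, 5th, ... of the partial from the right).
  doubled (with −9 where >9): 3 8 5 1 0 4 4 → sum 25
  kept as-is: 9 0 2 8 7 8 7 → sum 41
Total = 25 + 41 = 66.
Check digit = (10 − (66 mod 10)) mod 10 = 4.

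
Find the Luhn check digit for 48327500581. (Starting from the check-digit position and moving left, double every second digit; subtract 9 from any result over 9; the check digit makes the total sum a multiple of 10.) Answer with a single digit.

Partial digits right→left: 1 8 5 0 0 5 7 2 3 8 4
Double every second digit counting from the check-digit position (so the 1st, 3rd, 5th, ... of the partial from the right).
  doubled (with −9 where >9): 2 1 0 5 6 8 → sum 22
  kept as-is: 8 0 5 2 8 → sum 23
Total = 22 + 23 = 45.
Check digit = (10 − (45 mod 10)) mod 10 = 5.

5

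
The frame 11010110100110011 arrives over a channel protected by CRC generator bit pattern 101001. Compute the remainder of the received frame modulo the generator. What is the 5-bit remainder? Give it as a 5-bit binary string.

Modulo-2 division of 11010110100110011 by 101001:
  pos 0: 110101 XOR 101001 = 011100
  pos 1: 111001 XOR 101001 = 010000
  pos 2: 100000 XOR 101001 = 001001
  pos 4: 100110 XOR 101001 = 001111
  pos 6: 111101 XOR 101001 = 010100
  pos 7: 101001 XOR 101001 = 000000
Remainder = 00011 (nonzero — an error is detected).

00011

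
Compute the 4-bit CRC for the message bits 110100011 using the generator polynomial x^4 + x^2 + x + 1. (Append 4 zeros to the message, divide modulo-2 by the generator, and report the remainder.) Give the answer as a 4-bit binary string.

Append 4 zeros: 1101000110000. Divide by 10111 (XOR where the leading bit is 1):
  pos 0: 11010 XOR 10111 = 01101
  pos 1: 11010 XOR 10111 = 01101
  pos 2: 11010 XOR 10111 = 01101
  pos 3: 11011 XOR 10111 = 01100
  pos 4: 11001 XOR 10111 = 01110
  pos 5: 11100 XOR 10111 = 01011
  pos 6: 10110 XOR 10111 = 00001
Remainder (last 4 bits) = 0100. This is the CRC / FCS.

0100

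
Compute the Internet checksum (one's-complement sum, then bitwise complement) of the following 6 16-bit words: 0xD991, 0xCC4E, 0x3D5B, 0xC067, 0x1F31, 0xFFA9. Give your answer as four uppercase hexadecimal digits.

One's-complement addition (fold any carry out of bit 15 back into bit 0):
  0xD991 + 0xCC4E = 0x1A5DF → wrap carry → 0xA5E0
  0xA5E0 + 0x3D5B = 0x0E33B
  0xE33B + 0xC067 = 0x1A3A2 → wrap carry → 0xA3A3
  0xA3A3 + 0x1F31 = 0x0C2D4
  0xC2D4 + 0xFFA9 = 0x1C27D → wrap carry → 0xC27E
One's-complement sum = 0xC27E.
Checksum = ~0xC27E & 0xFFFF = 0x3D81.

3D81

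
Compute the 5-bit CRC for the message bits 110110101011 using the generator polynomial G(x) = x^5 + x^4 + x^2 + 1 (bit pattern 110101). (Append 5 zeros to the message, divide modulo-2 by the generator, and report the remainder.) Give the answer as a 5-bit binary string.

01001

Append 5 zeros: 11011010101100000. Divide by 110101 (XOR where the leading bit is 1):
  pos 0: 110110 XOR 110101 = 000011
  pos 4: 111010 XOR 110101 = 001111
  pos 6: 111111 XOR 110101 = 001010
  pos 8: 101000 XOR 110101 = 011101
  pos 9: 111010 XOR 110101 = 001111
  pos 11: 111100 XOR 110101 = 001001
Remainder (last 5 bits) = 01001. This is the CRC / FCS.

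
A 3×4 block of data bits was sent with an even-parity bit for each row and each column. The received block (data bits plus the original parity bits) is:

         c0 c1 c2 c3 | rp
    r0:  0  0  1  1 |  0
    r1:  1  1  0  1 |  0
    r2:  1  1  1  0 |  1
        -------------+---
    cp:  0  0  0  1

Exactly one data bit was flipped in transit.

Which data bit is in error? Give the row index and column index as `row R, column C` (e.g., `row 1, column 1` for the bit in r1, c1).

row 1, column 3

Recompute each row's even parity and compare to rp:
  r0: data parity 0, sent rp 0 → ok
  r1: data parity 1, sent rp 0 → mismatch
  r2: data parity 1, sent rp 1 → ok
Recompute each column's even parity and compare to cp:
  c0: data parity 0, sent cp 0 → ok
  c1: data parity 0, sent cp 0 → ok
  c2: data parity 0, sent cp 0 → ok
  c3: data parity 0, sent cp 1 → mismatch
Exactly one row (r1) and one column (c3) fail → the flipped bit is at their intersection.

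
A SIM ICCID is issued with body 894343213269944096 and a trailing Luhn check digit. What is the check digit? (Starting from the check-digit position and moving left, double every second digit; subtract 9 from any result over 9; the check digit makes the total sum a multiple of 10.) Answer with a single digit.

4

Partial digits right→left: 6 9 0 4 4 9 9 6 2 3 1 2 3 4 3 4 9 8
Double every second digit counting from the check-digit position (so the 1st, 3rd, 5th, ... of the partial from the right).
  doubled (with −9 where >9): 3 0 8 9 4 2 6 6 9 → sum 47
  kept as-is: 9 4 9 6 3 2 4 4 8 → sum 49
Total = 47 + 49 = 96.
Check digit = (10 − (96 mod 10)) mod 10 = 4.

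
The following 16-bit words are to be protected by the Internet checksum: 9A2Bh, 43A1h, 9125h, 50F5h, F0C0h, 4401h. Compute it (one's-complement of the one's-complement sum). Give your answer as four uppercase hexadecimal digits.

0B56

One's-complement addition (fold any carry out of bit 15 back into bit 0):
  0x9A2B + 0x43A1 = 0x0DDCC
  0xDDCC + 0x9125 = 0x16EF1 → wrap carry → 0x6EF2
  0x6EF2 + 0x50F5 = 0x0BFE7
  0xBFE7 + 0xF0C0 = 0x1B0A7 → wrap carry → 0xB0A8
  0xB0A8 + 0x4401 = 0x0F4A9
One's-complement sum = 0xF4A9.
Checksum = ~0xF4A9 & 0xFFFF = 0x0B56.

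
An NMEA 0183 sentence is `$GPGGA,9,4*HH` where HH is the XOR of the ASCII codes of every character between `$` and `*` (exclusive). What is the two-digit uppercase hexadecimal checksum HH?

XOR the ASCII codes of the payload characters:
  'G' = 0x47 → acc = 0x47
  'P' = 0x50 → acc = 0x17
  'G' = 0x47 → acc = 0x50
  'G' = 0x47 → acc = 0x17
  'A' = 0x41 → acc = 0x56
  ',' = 0x2C → acc = 0x7A
  '9' = 0x39 → acc = 0x43
  ',' = 0x2C → acc = 0x6F
  '4' = 0x34 → acc = 0x5B
Checksum = 0x5B.

5B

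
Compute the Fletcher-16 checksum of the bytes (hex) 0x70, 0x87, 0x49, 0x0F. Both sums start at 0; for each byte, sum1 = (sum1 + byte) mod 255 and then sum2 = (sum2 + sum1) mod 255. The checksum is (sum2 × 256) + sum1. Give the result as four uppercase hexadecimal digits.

F950

Running sums (mod 255):
  after byte 0 (0x70): sum1=112, sum2=112
  after byte 1 (0x87): sum1=247, sum2=104
  after byte 2 (0x49): sum1=65, sum2=169
  after byte 3 (0x0F): sum1=80, sum2=249
Checksum = sum2·256 + sum1 = 249·256 + 80 = 63824 = 0xF950.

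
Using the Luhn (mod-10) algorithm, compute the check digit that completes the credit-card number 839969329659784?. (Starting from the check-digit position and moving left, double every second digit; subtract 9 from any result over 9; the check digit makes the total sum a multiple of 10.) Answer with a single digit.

Partial digits right→left: 4 8 7 9 5 6 9 2 3 9 6 9 9 3 8
Double every second digit counting from the check-digit position (so the 1st, 3rd, 5th, ... of the partial from the right).
  doubled (with −9 where >9): 8 5 1 9 6 3 9 7 → sum 48
  kept as-is: 8 9 6 2 9 9 3 → sum 46
Total = 48 + 46 = 94.
Check digit = (10 − (94 mod 10)) mod 10 = 6.

6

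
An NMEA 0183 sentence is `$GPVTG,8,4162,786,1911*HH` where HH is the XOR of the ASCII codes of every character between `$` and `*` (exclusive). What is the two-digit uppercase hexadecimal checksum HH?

XOR the ASCII codes of the payload characters:
  'G' = 0x47 → acc = 0x47
  'P' = 0x50 → acc = 0x17
  'V' = 0x56 → acc = 0x41
  'T' = 0x54 → acc = 0x15
  'G' = 0x47 → acc = 0x52
  ',' = 0x2C → acc = 0x7E
  '8' = 0x38 → acc = 0x46
  ',' = 0x2C → acc = 0x6A
  '4' = 0x34 → acc = 0x5E
  '1' = 0x31 → acc = 0x6F
  '6' = 0x36 → acc = 0x59
  '2' = 0x32 → acc = 0x6B
  ',' = 0x2C → acc = 0x47
  '7' = 0x37 → acc = 0x70
  '8' = 0x38 → acc = 0x48
  '6' = 0x36 → acc = 0x7E
  ',' = 0x2C → acc = 0x52
  '1' = 0x31 → acc = 0x63
  '9' = 0x39 → acc = 0x5A
  '1' = 0x31 → acc = 0x6B
  '1' = 0x31 → acc = 0x5A
Checksum = 0x5A.

5A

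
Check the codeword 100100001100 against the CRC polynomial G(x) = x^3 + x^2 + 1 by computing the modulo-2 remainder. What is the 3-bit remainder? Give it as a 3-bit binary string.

Modulo-2 division of 100100001100 by 1101:
  pos 0: 1001 XOR 1101 = 0100
  pos 1: 1000 XOR 1101 = 0101
  pos 2: 1010 XOR 1101 = 0111
  pos 3: 1110 XOR 1101 = 0011
  pos 5: 1101 XOR 1101 = 0000
Remainder = 100 (nonzero — an error is detected).

100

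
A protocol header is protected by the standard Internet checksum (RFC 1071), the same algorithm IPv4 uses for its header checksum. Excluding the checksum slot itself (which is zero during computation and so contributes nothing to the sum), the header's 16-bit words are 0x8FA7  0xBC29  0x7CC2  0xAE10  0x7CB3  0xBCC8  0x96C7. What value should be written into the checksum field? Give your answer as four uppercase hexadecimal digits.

B917

One's-complement addition (fold any carry out of bit 15 back into bit 0):
  0x8FA7 + 0xBC29 = 0x14BD0 → wrap carry → 0x4BD1
  0x4BD1 + 0x7CC2 = 0x0C893
  0xC893 + 0xAE10 = 0x176A3 → wrap carry → 0x76A4
  0x76A4 + 0x7CB3 = 0x0F357
  0xF357 + 0xBCC8 = 0x1B01F → wrap carry → 0xB020
  0xB020 + 0x96C7 = 0x146E7 → wrap carry → 0x46E8
One's-complement sum = 0x46E8.
Checksum = ~0x46E8 & 0xFFFF = 0xB917.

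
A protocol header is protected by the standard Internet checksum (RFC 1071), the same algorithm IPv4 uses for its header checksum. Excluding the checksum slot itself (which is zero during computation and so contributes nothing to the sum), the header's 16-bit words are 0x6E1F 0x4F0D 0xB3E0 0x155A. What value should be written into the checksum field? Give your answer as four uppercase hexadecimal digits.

One's-complement addition (fold any carry out of bit 15 back into bit 0):
  0x6E1F + 0x4F0D = 0x0BD2C
  0xBD2C + 0xB3E0 = 0x1710C → wrap carry → 0x710D
  0x710D + 0x155A = 0x08667
One's-complement sum = 0x8667.
Checksum = ~0x8667 & 0xFFFF = 0x7998.

7998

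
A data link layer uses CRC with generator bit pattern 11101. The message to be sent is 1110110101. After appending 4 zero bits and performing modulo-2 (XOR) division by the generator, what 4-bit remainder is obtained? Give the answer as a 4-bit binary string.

0001

Append 4 zeros: 11101101010000. Divide by 11101 (XOR where the leading bit is 1):
  pos 0: 11101 XOR 11101 = 00000
  pos 5: 10101 XOR 11101 = 01000
  pos 6: 10000 XOR 11101 = 01101
  pos 7: 11010 XOR 11101 = 00111
  pos 9: 11100 XOR 11101 = 00001
Remainder (last 4 bits) = 0001. This is the CRC / FCS.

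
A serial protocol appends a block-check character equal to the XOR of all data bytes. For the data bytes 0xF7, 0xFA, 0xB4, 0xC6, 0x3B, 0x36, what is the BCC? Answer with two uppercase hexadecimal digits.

XOR the bytes together:
  start with 0xF7
  0xF7 ⊕ 0xFA = 0x0D
  0x0D ⊕ 0xB4 = 0xB9
  0xB9 ⊕ 0xC6 = 0x7F
  0x7F ⊕ 0x3B = 0x44
  0x44 ⊕ 0x36 = 0x72

72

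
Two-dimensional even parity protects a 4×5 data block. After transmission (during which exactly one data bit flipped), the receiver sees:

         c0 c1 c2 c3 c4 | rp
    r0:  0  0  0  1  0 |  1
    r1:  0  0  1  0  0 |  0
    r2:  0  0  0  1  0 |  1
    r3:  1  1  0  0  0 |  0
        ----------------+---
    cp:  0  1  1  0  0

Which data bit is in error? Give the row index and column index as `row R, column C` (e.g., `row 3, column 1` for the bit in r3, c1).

row 1, column 0

Recompute each row's even parity and compare to rp:
  r0: data parity 1, sent rp 1 → ok
  r1: data parity 1, sent rp 0 → mismatch
  r2: data parity 1, sent rp 1 → ok
  r3: data parity 0, sent rp 0 → ok
Recompute each column's even parity and compare to cp:
  c0: data parity 1, sent cp 0 → mismatch
  c1: data parity 1, sent cp 1 → ok
  c2: data parity 1, sent cp 1 → ok
  c3: data parity 0, sent cp 0 → ok
  c4: data parity 0, sent cp 0 → ok
Exactly one row (r1) and one column (c0) fail → the flipped bit is at their intersection.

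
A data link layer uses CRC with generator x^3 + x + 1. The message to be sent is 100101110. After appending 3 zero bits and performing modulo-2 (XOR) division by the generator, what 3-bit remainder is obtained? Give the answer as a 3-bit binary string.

000

Append 3 zeros: 100101110000. Divide by 1011 (XOR where the leading bit is 1):
  pos 0: 1001 XOR 1011 = 0010
  pos 2: 1001 XOR 1011 = 0010
  pos 4: 1011 XOR 1011 = 0000
Remainder (last 3 bits) = 000. This is the CRC / FCS.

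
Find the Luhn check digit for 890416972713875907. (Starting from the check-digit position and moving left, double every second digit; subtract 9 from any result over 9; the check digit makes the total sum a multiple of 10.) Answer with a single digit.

Partial digits right→left: 7 0 9 5 7 8 3 1 7 2 7 9 6 1 4 0 9 8
Double every second digit counting from the check-digit position (so the 1st, 3rd, 5th, ... of the partial from the right).
  doubled (with −9 where >9): 5 9 5 6 5 5 3 8 9 → sum 55
  kept as-is: 0 5 8 1 2 9 1 0 8 → sum 34
Total = 55 + 34 = 89.
Check digit = (10 − (89 mod 10)) mod 10 = 1.

1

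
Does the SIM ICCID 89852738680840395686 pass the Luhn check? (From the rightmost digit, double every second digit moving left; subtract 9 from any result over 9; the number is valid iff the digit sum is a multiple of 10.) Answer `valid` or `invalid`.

invalid

From the right, keep odd positions and double even positions (subtract 9 from any doubled value over 9):
  doubled (positions 2,4,...): 7 1 6 8 0 3 6 4 7 7 → sum 49
  kept (positions 1,3,...): 6 6 9 0 8 8 8 7 5 9 → sum 66
Total = 115.
115 mod 10 = 5, so the number is invalid.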